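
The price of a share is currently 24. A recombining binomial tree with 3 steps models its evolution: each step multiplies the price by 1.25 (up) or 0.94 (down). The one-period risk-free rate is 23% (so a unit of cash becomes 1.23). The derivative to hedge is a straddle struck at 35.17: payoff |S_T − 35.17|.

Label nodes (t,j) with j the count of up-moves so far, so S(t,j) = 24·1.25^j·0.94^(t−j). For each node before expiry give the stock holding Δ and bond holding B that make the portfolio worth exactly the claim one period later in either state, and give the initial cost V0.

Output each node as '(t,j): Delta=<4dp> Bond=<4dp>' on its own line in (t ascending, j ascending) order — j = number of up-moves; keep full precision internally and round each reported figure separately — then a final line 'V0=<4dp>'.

Under the risk-neutral measure, an up-move has probability p* = (R−d)/(u−d) = 0.9355 and values discount at R = 1.23.
Terminal values V(3,·): V(3,0)=15.2360, V(3,1)=8.6620, V(3,2)=0.0800, V(3,3)=11.7050
Node (2,0) S=21.2064: V=(p*·8.6620+(1−p*)·15.2360)/1.23=7.3871; Δ=(8.6620−15.2360)/(26.5080−19.9340)=-1.0000; B=V−Δ·S=28.5935
Node (2,1) S=28.2000: V=(p*·0.0800+(1−p*)·8.6620)/1.23=0.5152; Δ=(0.0800−8.6620)/(35.2500−26.5080)=-0.9817; B=V−Δ·S=28.1991
Node (2,2) S=37.5000: V=(p*·11.7050+(1−p*)·0.0800)/1.23=8.9065; Δ=(11.7050−0.0800)/(46.8750−35.2500)=1.0000; B=V−Δ·S=-28.5935
Node (1,0) S=22.5600: V=(p*·0.5152+(1−p*)·7.3871)/1.23=0.7793; Δ=(0.5152−7.3871)/(28.2000−21.2064)=-0.9826; B=V−Δ·S=22.9468
Node (1,1) S=30.0000: V=(p*·8.9065+(1−p*)·0.5152)/1.23=6.8009; Δ=(8.9065−0.5152)/(37.5000−28.2000)=0.9023; B=V−Δ·S=-20.2679
Node (0,0) S=24.0000: V=(p*·6.8009+(1−p*)·0.7793)/1.23=5.2134; Δ=(6.8009−0.7793)/(30.0000−22.5600)=0.8094; B=V−Δ·S=-14.2112
Each (Δ,B) replicates both successor values, so the strategy is self-financing and V0 is arbitrage-free.

(0,0): Delta=0.8094 Bond=-14.2112
(1,0): Delta=-0.9826 Bond=22.9468
(1,1): Delta=0.9023 Bond=-20.2679
(2,0): Delta=-1.0000 Bond=28.5935
(2,1): Delta=-0.9817 Bond=28.1991
(2,2): Delta=1.0000 Bond=-28.5935
V0=5.2134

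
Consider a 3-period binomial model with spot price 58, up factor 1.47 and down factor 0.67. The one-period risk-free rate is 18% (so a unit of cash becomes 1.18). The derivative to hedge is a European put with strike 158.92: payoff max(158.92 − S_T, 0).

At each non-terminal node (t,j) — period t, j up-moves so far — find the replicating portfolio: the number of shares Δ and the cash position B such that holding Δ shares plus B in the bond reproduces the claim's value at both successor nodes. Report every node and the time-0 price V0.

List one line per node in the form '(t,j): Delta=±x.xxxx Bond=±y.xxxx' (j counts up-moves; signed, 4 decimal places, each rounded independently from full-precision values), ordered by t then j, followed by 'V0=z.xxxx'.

Risk-neutral probability p* = (R−d)/(u−d) = (1.18−0.67)/(1.47−0.67) = 0.6375.
Terminal values V(3,·): V(3,0)=141.4757, V(3,1)=120.6468, V(3,2)=74.9474, V(3,3)=0.0000
(2,0): S=26.0362. Δ = (V_up−V_dn)/(S_up−S_dn) = (120.6468−141.4757)/(38.2732−17.4443) = -1.0000. V = [p*·120.6468 + (1−p*)·141.4757]/1.18 = 108.6418. B = V − Δ·S = 134.6780.
(2,1): S=57.1242. Δ = (V_up−V_dn)/(S_up−S_dn) = (74.9474−120.6468)/(83.9726−38.2732) = -1.0000. V = [p*·74.9474 + (1−p*)·120.6468]/1.18 = 77.5538. B = V − Δ·S = 134.6780.
(2,2): S=125.3322. Δ = (V_up−V_dn)/(S_up−S_dn) = (0.0000−74.9474)/(184.2383−83.9726) = -0.7475. V = [p*·0.0000 + (1−p*)·74.9474]/1.18 = 23.0241. B = V − Δ·S = 116.7084.
(1,0): S=38.8600. Δ = (V_up−V_dn)/(S_up−S_dn) = (77.5538−108.6418)/(57.1242−26.0362) = -1.0000. V = [p*·77.5538 + (1−p*)·108.6418]/1.18 = 75.2739. B = V − Δ·S = 114.1339.
(1,1): S=85.2600. Δ = (V_up−V_dn)/(S_up−S_dn) = (23.0241−77.5538)/(125.3322−57.1242) = -0.7995. V = [p*·23.0241 + (1−p*)·77.5538]/1.18 = 36.2636. B = V − Δ·S = 104.4257.
(0,0): S=58.0000. Δ = (V_up−V_dn)/(S_up−S_dn) = (36.2636−75.2739)/(85.2600−38.8600) = -0.8407. V = [p*·36.2636 + (1−p*)·75.2739]/1.18 = 42.7160. B = V − Δ·S = 91.4788.
Check: Δ(0,0)·S0 + B(0,0) = 42.7160 = V0.

(0,0): Delta=-0.8407 Bond=91.4788
(1,0): Delta=-1.0000 Bond=114.1339
(1,1): Delta=-0.7995 Bond=104.4257
(2,0): Delta=-1.0000 Bond=134.6780
(2,1): Delta=-1.0000 Bond=134.6780
(2,2): Delta=-0.7475 Bond=116.7084
V0=42.7160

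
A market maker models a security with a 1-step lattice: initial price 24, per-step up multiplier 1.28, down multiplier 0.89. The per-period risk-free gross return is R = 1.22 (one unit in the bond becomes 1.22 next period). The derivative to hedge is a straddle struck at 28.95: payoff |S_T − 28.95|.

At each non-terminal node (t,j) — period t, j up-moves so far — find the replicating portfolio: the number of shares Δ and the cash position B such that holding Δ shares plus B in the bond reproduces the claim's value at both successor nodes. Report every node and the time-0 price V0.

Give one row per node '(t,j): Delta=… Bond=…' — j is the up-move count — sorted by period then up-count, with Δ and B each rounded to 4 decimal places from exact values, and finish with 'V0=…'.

(0,0): Delta=-0.6218 Bond=17.1078
V0=2.1847

The replicating-portfolio and risk-neutral prices coincide; use p* = (1.22−0.89)/(1.28−0.89) = 0.8462 for the latter.
At expiry t=1: V(1,0)=7.5900, V(1,1)=1.7700
Node (0,0) S=24.0000: V=(p*·1.7700+(1−p*)·7.5900)/1.22=2.1847; Δ=(1.7700−7.5900)/(30.7200−21.3600)=-0.6218; B=V−Δ·S=17.1078
Check: Δ(0,0)·S0 + B(0,0) = 2.1847 = V0.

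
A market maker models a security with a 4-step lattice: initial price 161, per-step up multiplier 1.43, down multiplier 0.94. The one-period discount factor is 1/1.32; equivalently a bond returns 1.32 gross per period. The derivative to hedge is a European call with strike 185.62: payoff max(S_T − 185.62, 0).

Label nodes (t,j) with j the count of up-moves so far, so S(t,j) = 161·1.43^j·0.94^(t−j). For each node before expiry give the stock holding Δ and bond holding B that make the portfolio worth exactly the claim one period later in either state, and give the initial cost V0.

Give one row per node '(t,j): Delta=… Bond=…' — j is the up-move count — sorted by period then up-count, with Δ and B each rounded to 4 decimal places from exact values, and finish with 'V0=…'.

(0,0): Delta=0.9963 Bond=-60.4889
(1,0): Delta=0.9766 Bond=-76.8739
(1,1): Delta=1.0000 Bond=-80.7055
(2,0): Delta=0.8538 Bond=-84.0015
(2,1): Delta=1.0000 Bond=-106.5312
(2,2): Delta=1.0000 Bond=-106.5312
(3,0): Delta=0.0855 Bond=-8.1463
(3,1): Delta=1.0000 Bond=-140.6212
(3,2): Delta=1.0000 Bond=-140.6212
(3,3): Delta=1.0000 Bond=-140.6212
V0=99.9096

No-arbitrage ⇒ martingale measure with p* = (R−d)/(u−d) = 0.7755.
Terminal values V(4,·): V(4,0)=0.0000, V(4,1)=5.6054, V(4,2)=105.2867, V(4,3)=256.9295, V(4,4)=487.6202
(3,0): S=133.7240. Δ = (V_up−V_dn)/(S_up−S_dn) = (5.6054−0.0000)/(191.2254−125.7006) = 0.0855. V = [p*·5.6054 + (1−p*)·0.0000]/1.32 = 3.2932. B = V − Δ·S = -8.1463.
(3,1): S=203.4312. Δ = (V_up−V_dn)/(S_up−S_dn) = (105.2867−5.6054)/(290.9067−191.2254) = 1.0000. V = [p*·105.2867 + (1−p*)·5.6054]/1.32 = 62.8100. B = V − Δ·S = -140.6212.
(3,2): S=309.4752. Δ = (V_up−V_dn)/(S_up−S_dn) = (256.9295−105.2867)/(442.5495−290.9067) = 1.0000. V = [p*·256.9295 + (1−p*)·105.2867]/1.32 = 168.8540. B = V − Δ·S = -140.6212.
(3,3): S=470.7973. Δ = (V_up−V_dn)/(S_up−S_dn) = (487.6202−256.9295)/(673.2402−442.5495) = 1.0000. V = [p*·487.6202 + (1−p*)·256.9295]/1.32 = 330.1761. B = V − Δ·S = -140.6212.
(2,0): S=142.2596. Δ = (V_up−V_dn)/(S_up−S_dn) = (62.8100−3.2932)/(203.4312−133.7240) = 0.8538. V = [p*·62.8100 + (1−p*)·3.2932]/1.32 = 37.4614. B = V − Δ·S = -84.0015.
(2,1): S=216.4162. Δ = (V_up−V_dn)/(S_up−S_dn) = (168.8540−62.8100)/(309.4752−203.4312) = 1.0000. V = [p*·168.8540 + (1−p*)·62.8100]/1.32 = 109.8850. B = V − Δ·S = -106.5312.
(2,2): S=329.2289. Δ = (V_up−V_dn)/(S_up−S_dn) = (330.1761−168.8540)/(470.7973−309.4752) = 1.0000. V = [p*·330.1761 + (1−p*)·168.8540]/1.32 = 222.6977. B = V − Δ·S = -106.5312.
(1,0): S=151.3400. Δ = (V_up−V_dn)/(S_up−S_dn) = (109.8850−37.4614)/(216.4162−142.2596) = 0.9766. V = [p*·109.8850 + (1−p*)·37.4614]/1.32 = 70.9293. B = V − Δ·S = -76.8739.
(1,1): S=230.2300. Δ = (V_up−V_dn)/(S_up−S_dn) = (222.6977−109.8850)/(329.2289−216.4162) = 1.0000. V = [p*·222.6977 + (1−p*)·109.8850]/1.32 = 149.5245. B = V − Δ·S = -80.7055.
(0,0): S=161.0000. Δ = (V_up−V_dn)/(S_up−S_dn) = (149.5245−70.9293)/(230.2300−151.3400) = 0.9963. V = [p*·149.5245 + (1−p*)·70.9293]/1.32 = 99.9096. B = V − Δ·S = -60.4889.
Self-financing check: at every node Δ·S+B equals the discounted successor values.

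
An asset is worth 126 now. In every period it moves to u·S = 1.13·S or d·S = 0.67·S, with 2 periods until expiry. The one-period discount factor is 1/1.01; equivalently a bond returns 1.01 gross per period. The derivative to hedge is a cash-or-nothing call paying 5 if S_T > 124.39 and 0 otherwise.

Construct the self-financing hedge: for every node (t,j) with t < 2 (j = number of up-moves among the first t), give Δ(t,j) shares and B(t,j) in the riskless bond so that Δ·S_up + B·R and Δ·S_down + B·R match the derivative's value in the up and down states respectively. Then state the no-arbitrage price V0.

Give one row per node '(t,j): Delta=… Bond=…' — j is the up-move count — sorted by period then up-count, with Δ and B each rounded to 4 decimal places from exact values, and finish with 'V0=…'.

(0,0): Delta=0.0631 Bond=-5.2767
(1,0): Delta=0.0000 Bond=0.0000
(1,1): Delta=0.0763 Bond=-7.2105
V0=2.6777

The replicating-portfolio and risk-neutral prices coincide; use p* = (1.01−0.67)/(1.13−0.67) = 0.7391 for the latter.
Payoff layer (t=2): V(2,0)=0.0000, V(2,1)=0.0000, V(2,2)=5.0000
  t=1,j=0: stock 84.4200 → up 95.3946 (V=0.0000), down 56.5614 (V=0.0000). Price 0.0000; hedge Δ=0.0000, bond B=0.0000.
  t=1,j=1: stock 142.3800 → up 160.8894 (V=5.0000), down 95.3946 (V=0.0000). Price 3.6591; hedge Δ=0.0763, bond B=-7.2105.
  t=0,j=0: stock 126.0000 → up 142.3800 (V=3.6591), down 84.4200 (V=0.0000). Price 2.6777; hedge Δ=0.0631, bond B=-5.2767.
Check: Δ(0,0)·S0 + B(0,0) = 2.6777 = V0.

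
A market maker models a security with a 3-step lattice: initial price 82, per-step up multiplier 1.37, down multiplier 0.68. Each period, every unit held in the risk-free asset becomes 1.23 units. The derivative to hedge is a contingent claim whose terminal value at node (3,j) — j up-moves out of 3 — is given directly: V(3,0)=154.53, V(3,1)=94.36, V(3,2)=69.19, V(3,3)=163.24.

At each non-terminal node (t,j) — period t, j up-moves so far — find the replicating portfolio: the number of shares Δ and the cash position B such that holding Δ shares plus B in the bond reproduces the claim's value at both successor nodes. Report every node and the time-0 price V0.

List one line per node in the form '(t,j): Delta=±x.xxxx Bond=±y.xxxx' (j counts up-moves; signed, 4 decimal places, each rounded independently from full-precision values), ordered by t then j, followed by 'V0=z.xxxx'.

(0,0): Delta=0.5740 Bond=17.4214
(1,0): Delta=-0.6819 Bond=91.4615
(1,1): Delta=0.7327 Bond=3.6017
(2,0): Delta=-2.2998 Bond=173.8439
(2,1): Delta=-0.4775 Bond=96.8823
(2,2): Delta=0.8856 Bond=-19.1032
V0=64.4929

Risk-neutral probability p* = (R−d)/(u−d) = (1.23−0.68)/(1.37−0.68) = 0.7971.
At expiry t=3: V(3,0)=154.5300, V(3,1)=94.3600, V(3,2)=69.1900, V(3,3)=163.2400
(2,0): S=37.9168. Δ = (V_up−V_dn)/(S_up−S_dn) = (94.3600−154.5300)/(51.9460−25.7834) = -2.2998. V = [p*·94.3600 + (1−p*)·154.5300]/1.23 = 86.6410. B = V − Δ·S = 173.8439.
(2,1): S=76.3912. Δ = (V_up−V_dn)/(S_up−S_dn) = (69.1900−94.3600)/(104.6559−51.9460) = -0.4775. V = [p*·69.1900 + (1−p*)·94.3600]/1.23 = 60.4040. B = V − Δ·S = 96.8823.
(2,2): S=153.9058. Δ = (V_up−V_dn)/(S_up−S_dn) = (163.2400−69.1900)/(210.8509−104.6559) = 0.8856. V = [p*·163.2400 + (1−p*)·69.1900]/1.23 = 117.2011. B = V − Δ·S = -19.1032.
(1,0): S=55.7600. Δ = (V_up−V_dn)/(S_up−S_dn) = (60.4040−86.6410)/(76.3912−37.9168) = -0.6819. V = [p*·60.4040 + (1−p*)·86.6410]/1.23 = 53.4370. B = V − Δ·S = 91.4615.
(1,1): S=112.3400. Δ = (V_up−V_dn)/(S_up−S_dn) = (117.2011−60.4040)/(153.9058−76.3912) = 0.7327. V = [p*·117.2011 + (1−p*)·60.4040]/1.23 = 85.9163. B = V − Δ·S = 3.6017.
(0,0): S=82.0000. Δ = (V_up−V_dn)/(S_up−S_dn) = (85.9163−53.4370)/(112.3400−55.7600) = 0.5740. V = [p*·85.9163 + (1−p*)·53.4370]/1.23 = 64.4929. B = V − Δ·S = 17.4214.
Each (Δ,B) replicates both successor values, so the strategy is self-financing and V0 is arbitrage-free.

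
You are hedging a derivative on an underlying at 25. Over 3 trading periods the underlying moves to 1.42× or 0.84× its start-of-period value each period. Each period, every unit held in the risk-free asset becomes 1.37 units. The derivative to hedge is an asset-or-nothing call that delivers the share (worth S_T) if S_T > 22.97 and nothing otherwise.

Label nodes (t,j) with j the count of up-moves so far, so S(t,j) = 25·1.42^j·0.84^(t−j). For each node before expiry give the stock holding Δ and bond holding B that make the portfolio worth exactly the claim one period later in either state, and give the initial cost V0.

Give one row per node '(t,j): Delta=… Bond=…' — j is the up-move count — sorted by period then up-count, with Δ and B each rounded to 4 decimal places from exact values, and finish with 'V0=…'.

(0,0): Delta=1.0040 Bond=-0.1048
(1,0): Delta=1.0766 Bond=-1.6662
(1,1): Delta=1.0000 Bond=0.0000
(2,0): Delta=2.4483 Bond=-26.4800
(2,1): Delta=1.0000 Bond=0.0000
(2,2): Delta=1.0000 Bond=0.0000
V0=24.9963

Since d<R<u, set p* = (R−d)/(u−d) = 0.9138; price each node as the discounted p*-expectation of its children.
Terminal values V(3,·): V(3,0)=0.0000, V(3,1)=25.0488, V(3,2)=42.3444, V(3,3)=71.5822
Node (2,0) S=17.6400: V=(p*·25.0488+(1−p*)·0.0000)/1.37=16.7076; Δ=(25.0488−0.0000)/(25.0488−14.8176)=2.4483; B=V−Δ·S=-26.4800
Node (2,1) S=29.8200: V=(p*·42.3444+(1−p*)·25.0488)/1.37=29.8200; Δ=(42.3444−25.0488)/(42.3444−25.0488)=1.0000; B=V−Δ·S=0.0000
Node (2,2) S=50.4100: V=(p*·71.5822+(1−p*)·42.3444)/1.37=50.4100; Δ=(71.5822−42.3444)/(71.5822−42.3444)=1.0000; B=V−Δ·S=0.0000
Node (1,0) S=21.0000: V=(p*·29.8200+(1−p*)·16.7076)/1.37=20.9413; Δ=(29.8200−16.7076)/(29.8200−17.6400)=1.0766; B=V−Δ·S=-1.6662
Node (1,1) S=35.5000: V=(p*·50.4100+(1−p*)·29.8200)/1.37=35.5000; Δ=(50.4100−29.8200)/(50.4100−29.8200)=1.0000; B=V−Δ·S=0.0000
Node (0,0) S=25.0000: V=(p*·35.5000+(1−p*)·20.9413)/1.37=24.9963; Δ=(35.5000−20.9413)/(35.5000−21.0000)=1.0040; B=V−Δ·S=-0.1048
The time-0 hedge costs 24.9963, which is the no-arbitrage price.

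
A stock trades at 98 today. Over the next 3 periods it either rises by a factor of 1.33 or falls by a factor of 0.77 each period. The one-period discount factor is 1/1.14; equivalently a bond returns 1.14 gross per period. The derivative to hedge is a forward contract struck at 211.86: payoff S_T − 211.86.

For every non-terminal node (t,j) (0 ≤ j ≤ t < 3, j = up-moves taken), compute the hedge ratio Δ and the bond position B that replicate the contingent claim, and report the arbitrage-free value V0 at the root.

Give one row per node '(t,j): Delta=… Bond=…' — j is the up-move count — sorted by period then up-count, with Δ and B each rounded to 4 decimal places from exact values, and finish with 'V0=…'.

(0,0): Delta=1.0000 Bond=-142.9995
(1,0): Delta=1.0000 Bond=-163.0194
(1,1): Delta=1.0000 Bond=-163.0194
(2,0): Delta=1.0000 Bond=-185.8421
(2,1): Delta=1.0000 Bond=-185.8421
(2,2): Delta=1.0000 Bond=-185.8421
V0=-44.9995

Since d<R<u, set p* = (R−d)/(u−d) = 0.6607; price each node as the discounted p*-expectation of its children.
Payoff layer (t=3): V(3,0)=-167.1198, V(3,1)=-134.5814, V(3,2)=-78.3788, V(3,3)=18.6984
  t=2,j=0: stock 58.1042 → up 77.2786 (V=-134.5814), down 44.7402 (V=-167.1198). Price -127.7379; hedge Δ=1.0000, bond B=-185.8421.
  t=2,j=1: stock 100.3618 → up 133.4812 (V=-78.3788), down 77.2786 (V=-134.5814). Price -85.4803; hedge Δ=1.0000, bond B=-185.8421.
  t=2,j=2: stock 173.3522 → up 230.5584 (V=18.6984), down 133.4812 (V=-78.3788). Price -12.4899; hedge Δ=1.0000, bond B=-185.8421.
  t=1,j=0: stock 75.4600 → up 100.3618 (V=-85.4803), down 58.1042 (V=-127.7379). Price -87.5594; hedge Δ=1.0000, bond B=-163.0194.
  t=1,j=1: stock 130.3400 → up 173.3522 (V=-12.4899), down 100.3618 (V=-85.4803). Price -32.6794; hedge Δ=1.0000, bond B=-163.0194.
  t=0,j=0: stock 98.0000 → up 130.3400 (V=-32.6794), down 75.4600 (V=-87.5594). Price -44.9995; hedge Δ=1.0000, bond B=-142.9995.
The time-0 hedge costs -44.9995, which is the no-arbitrage price.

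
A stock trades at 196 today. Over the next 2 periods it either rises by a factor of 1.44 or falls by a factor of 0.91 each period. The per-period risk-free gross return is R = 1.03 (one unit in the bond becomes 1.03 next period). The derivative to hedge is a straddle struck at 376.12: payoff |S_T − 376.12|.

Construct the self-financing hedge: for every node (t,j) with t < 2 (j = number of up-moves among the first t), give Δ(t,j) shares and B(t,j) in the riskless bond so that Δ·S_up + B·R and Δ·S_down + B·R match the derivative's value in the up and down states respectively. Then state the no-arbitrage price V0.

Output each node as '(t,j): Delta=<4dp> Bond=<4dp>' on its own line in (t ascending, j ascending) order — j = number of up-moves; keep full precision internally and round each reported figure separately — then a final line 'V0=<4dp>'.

No-arbitrage ⇒ martingale measure with p* = (R−d)/(u−d) = 0.2264.
At expiry t=2: V(2,0)=213.8124, V(2,1)=119.2816, V(2,2)=30.3056
Node (1,0) S=178.3600: V=(p*·119.2816+(1−p*)·213.8124)/1.03=186.8050; Δ=(119.2816−213.8124)/(256.8384−162.3076)=-1.0000; B=V−Δ·S=365.1650
Node (1,1) S=282.2400: V=(p*·30.3056+(1−p*)·119.2816)/1.03=96.2486; Δ=(30.3056−119.2816)/(406.4256−256.8384)=-0.5948; B=V−Δ·S=264.1279
Node (0,0) S=196.0000: V=(p*·96.2486+(1−p*)·186.8050)/1.03=161.4580; Δ=(96.2486−186.8050)/(282.2400−178.3600)=-0.8717; B=V−Δ·S=332.3191
Check: Δ(0,0)·S0 + B(0,0) = 161.4580 = V0.

(0,0): Delta=-0.8717 Bond=332.3191
(1,0): Delta=-1.0000 Bond=365.1650
(1,1): Delta=-0.5948 Bond=264.1279
V0=161.4580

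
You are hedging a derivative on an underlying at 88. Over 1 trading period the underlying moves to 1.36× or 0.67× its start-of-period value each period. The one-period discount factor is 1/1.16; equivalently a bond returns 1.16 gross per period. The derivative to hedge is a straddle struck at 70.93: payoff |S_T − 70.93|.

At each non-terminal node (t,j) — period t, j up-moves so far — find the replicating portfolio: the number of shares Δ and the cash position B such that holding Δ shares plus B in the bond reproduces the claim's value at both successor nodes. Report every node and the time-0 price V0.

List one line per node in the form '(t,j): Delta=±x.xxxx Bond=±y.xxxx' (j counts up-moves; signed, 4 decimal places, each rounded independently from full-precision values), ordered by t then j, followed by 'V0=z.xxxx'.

Since d<R<u, set p* = (R−d)/(u−d) = 0.7101; price each node as the discounted p*-expectation of its children.
Payoff layer (t=1): V(1,0)=11.9700, V(1,1)=48.7500
(0,0): S=88.0000. Δ = (V_up−V_dn)/(S_up−S_dn) = (48.7500−11.9700)/(119.6800−58.9600) = 0.6057. V = [p*·48.7500 + (1−p*)·11.9700]/1.16 = 32.8355. B = V − Δ·S = -20.4689.
Self-financing check: at every node Δ·S+B equals the discounted successor values.

(0,0): Delta=0.6057 Bond=-20.4689
V0=32.8355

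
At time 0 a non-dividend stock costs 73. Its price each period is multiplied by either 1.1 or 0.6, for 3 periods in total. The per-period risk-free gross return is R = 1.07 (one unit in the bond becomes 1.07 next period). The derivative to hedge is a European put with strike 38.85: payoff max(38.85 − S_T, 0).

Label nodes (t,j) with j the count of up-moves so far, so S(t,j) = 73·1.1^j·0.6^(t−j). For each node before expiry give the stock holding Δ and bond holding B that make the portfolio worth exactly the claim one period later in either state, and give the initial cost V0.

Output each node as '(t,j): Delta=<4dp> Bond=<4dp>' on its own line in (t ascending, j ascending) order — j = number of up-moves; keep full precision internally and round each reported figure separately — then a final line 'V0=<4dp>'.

Risk-neutral probability p* = (R−d)/(u−d) = (1.07−0.6)/(1.1−0.6) = 0.9400.
Payoff layer (t=3): V(3,0)=23.0820, V(3,1)=9.9420, V(3,2)=0.0000, V(3,3)=0.0000
  t=2,j=0: stock 26.2800 → up 28.9080 (V=9.9420), down 15.7680 (V=23.0820). Price 10.0284; hedge Δ=-1.0000, bond B=36.3084.
  t=2,j=1: stock 48.1800 → up 52.9980 (V=0.0000), down 28.9080 (V=9.9420). Price 0.5575; hedge Δ=-0.4127, bond B=20.4415.
  t=2,j=2: stock 88.3300 → up 97.1630 (V=0.0000), down 52.9980 (V=0.0000). Price 0.0000; hedge Δ=0.0000, bond B=0.0000.
  t=1,j=0: stock 43.8000 → up 48.1800 (V=0.5575), down 26.2800 (V=10.0284). Price 1.0521; hedge Δ=-0.4325, bond B=19.9939.
  t=1,j=1: stock 80.3000 → up 88.3300 (V=0.0000), down 48.1800 (V=0.5575). Price 0.0313; hedge Δ=-0.0139, bond B=1.1463.
  t=0,j=0: stock 73.0000 → up 80.3000 (V=0.0313), down 43.8000 (V=1.0521). Price 0.0865; hedge Δ=-0.0280, bond B=2.1281.
Check: Δ(0,0)·S0 + B(0,0) = 0.0865 = V0.

(0,0): Delta=-0.0280 Bond=2.1281
(1,0): Delta=-0.4325 Bond=19.9939
(1,1): Delta=-0.0139 Bond=1.1463
(2,0): Delta=-1.0000 Bond=36.3084
(2,1): Delta=-0.4127 Bond=20.4415
(2,2): Delta=0.0000 Bond=0.0000
V0=0.0865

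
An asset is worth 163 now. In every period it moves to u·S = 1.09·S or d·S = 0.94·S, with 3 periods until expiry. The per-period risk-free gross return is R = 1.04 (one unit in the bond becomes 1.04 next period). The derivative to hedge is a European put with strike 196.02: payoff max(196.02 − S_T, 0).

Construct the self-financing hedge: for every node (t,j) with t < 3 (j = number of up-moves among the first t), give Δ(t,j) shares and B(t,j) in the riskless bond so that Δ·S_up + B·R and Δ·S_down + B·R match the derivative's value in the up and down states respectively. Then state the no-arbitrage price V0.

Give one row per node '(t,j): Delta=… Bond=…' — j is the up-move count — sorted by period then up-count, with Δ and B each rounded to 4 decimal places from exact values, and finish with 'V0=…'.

Under the risk-neutral measure, an up-move has probability p* = (R−d)/(u−d) = 0.6667 and values discount at R = 1.04.
Terminal payoffs: V(3,0)=60.6348, V(3,1)=39.0308, V(3,2)=13.9793, V(3,3)=0.0000
(2,0): S=144.0268. Δ = (V_up−V_dn)/(S_up−S_dn) = (39.0308−60.6348)/(156.9892−135.3852) = -1.0000. V = [p*·39.0308 + (1−p*)·60.6348]/1.04 = 44.4540. B = V − Δ·S = 188.4808.
(2,1): S=167.0098. Δ = (V_up−V_dn)/(S_up−S_dn) = (13.9793−39.0308)/(182.0407−156.9892) = -1.0000. V = [p*·13.9793 + (1−p*)·39.0308]/1.04 = 21.4710. B = V − Δ·S = 188.4808.
(2,2): S=193.6603. Δ = (V_up−V_dn)/(S_up−S_dn) = (0.0000−13.9793)/(211.0897−182.0407) = -0.4812. V = [p*·0.0000 + (1−p*)·13.9793]/1.04 = 4.4806. B = V − Δ·S = 97.6760.
(1,0): S=153.2200. Δ = (V_up−V_dn)/(S_up−S_dn) = (21.4710−44.4540)/(167.0098−144.0268) = -1.0000. V = [p*·21.4710 + (1−p*)·44.4540]/1.04 = 28.0115. B = V − Δ·S = 181.2315.
(1,1): S=177.6700. Δ = (V_up−V_dn)/(S_up−S_dn) = (4.4806−21.4710)/(193.6603−167.0098) = -0.6375. V = [p*·4.4806 + (1−p*)·21.4710]/1.04 = 9.7539. B = V − Δ·S = 123.0233.
(0,0): S=163.0000. Δ = (V_up−V_dn)/(S_up−S_dn) = (9.7539−28.0115)/(177.6700−153.2200) = -0.7467. V = [p*·9.7539 + (1−p*)·28.0115]/1.04 = 15.2305. B = V − Δ·S = 136.9481.
The time-0 hedge costs 15.2305, which is the no-arbitrage price.

(0,0): Delta=-0.7467 Bond=136.9481
(1,0): Delta=-1.0000 Bond=181.2315
(1,1): Delta=-0.6375 Bond=123.0233
(2,0): Delta=-1.0000 Bond=188.4808
(2,1): Delta=-1.0000 Bond=188.4808
(2,2): Delta=-0.4812 Bond=97.6760
V0=15.2305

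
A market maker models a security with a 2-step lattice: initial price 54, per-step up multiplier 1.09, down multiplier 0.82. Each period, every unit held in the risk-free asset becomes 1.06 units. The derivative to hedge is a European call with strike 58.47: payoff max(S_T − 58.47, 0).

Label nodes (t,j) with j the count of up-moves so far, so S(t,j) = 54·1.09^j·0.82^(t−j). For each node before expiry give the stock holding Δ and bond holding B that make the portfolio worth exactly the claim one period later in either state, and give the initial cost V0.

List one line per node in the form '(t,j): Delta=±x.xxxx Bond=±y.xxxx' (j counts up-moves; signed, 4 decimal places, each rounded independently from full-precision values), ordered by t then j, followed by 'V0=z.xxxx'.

Risk-neutral probability p* = (R−d)/(u−d) = (1.06−0.82)/(1.09−0.82) = 0.8889.
Terminal values V(2,·): V(2,0)=0.0000, V(2,1)=0.0000, V(2,2)=5.6874
(1,0): S=44.2800. Δ = (V_up−V_dn)/(S_up−S_dn) = (0.0000−0.0000)/(48.2652−36.3096) = 0.0000. V = [p*·0.0000 + (1−p*)·0.0000]/1.06 = 0.0000. B = V − Δ·S = 0.0000.
(1,1): S=58.8600. Δ = (V_up−V_dn)/(S_up−S_dn) = (5.6874−0.0000)/(64.1574−48.2652) = 0.3579. V = [p*·5.6874 + (1−p*)·0.0000]/1.06 = 4.7693. B = V − Δ·S = -16.2951.
(0,0): S=54.0000. Δ = (V_up−V_dn)/(S_up−S_dn) = (4.7693−0.0000)/(58.8600−44.2800) = 0.3271. V = [p*·4.7693 + (1−p*)·0.0000]/1.06 = 3.9994. B = V − Δ·S = -13.6647.
Check: Δ(0,0)·S0 + B(0,0) = 3.9994 = V0.

(0,0): Delta=0.3271 Bond=-13.6647
(1,0): Delta=0.0000 Bond=0.0000
(1,1): Delta=0.3579 Bond=-16.2951
V0=3.9994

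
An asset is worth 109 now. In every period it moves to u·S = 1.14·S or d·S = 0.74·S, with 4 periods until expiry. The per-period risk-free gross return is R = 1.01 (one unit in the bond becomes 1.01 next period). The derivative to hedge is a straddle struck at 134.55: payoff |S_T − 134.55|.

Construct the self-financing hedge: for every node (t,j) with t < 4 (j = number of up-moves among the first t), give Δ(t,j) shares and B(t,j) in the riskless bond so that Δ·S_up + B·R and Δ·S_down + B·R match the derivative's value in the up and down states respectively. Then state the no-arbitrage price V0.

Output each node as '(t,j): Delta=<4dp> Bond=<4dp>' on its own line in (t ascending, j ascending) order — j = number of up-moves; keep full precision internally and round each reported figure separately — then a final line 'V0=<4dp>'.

(0,0): Delta=-0.3216 Bond=75.1195
(1,0): Delta=-1.0000 Bond=130.5929
(1,1): Delta=-0.1095 Bond=49.5230
(2,0): Delta=-1.0000 Bond=131.8988
(2,1): Delta=-1.0000 Bond=131.8988
(2,2): Delta=0.1688 Bond=10.5943
(3,0): Delta=-1.0000 Bond=133.2178
(3,1): Delta=-1.0000 Bond=133.2178
(3,2): Delta=-1.0000 Bond=133.2178
(3,3): Delta=0.5341 Bond=-48.2897
V0=40.0684

Since d<R<u, set p* = (R−d)/(u−d) = 0.6750; price each node as the discounted p*-expectation of its children.
Terminal payoffs: V(4,0)=101.8646, V(4,1)=84.1969, V(4,2)=56.9790, V(4,3)=15.0487, V(4,4)=49.5467
  t=3,j=0: stock 44.1694 → up 50.3531 (V=84.1969), down 32.6854 (V=101.8646). Price 89.0484; hedge Δ=-1.0000, bond B=133.2178.
  t=3,j=1: stock 68.0448 → up 77.5710 (V=56.9790), down 50.3531 (V=84.1969). Price 65.1730; hedge Δ=-1.0000, bond B=133.2178.
  t=3,j=2: stock 104.8257 → up 119.5013 (V=15.0487), down 77.5710 (V=56.9790). Price 28.3921; hedge Δ=-1.0000, bond B=133.2178.
  t=3,j=3: stock 161.4883 → up 184.0967 (V=49.5467), down 119.5013 (V=15.0487). Price 37.9553; hedge Δ=0.5341, bond B=-48.2897.
  t=2,j=0: stock 59.6884 → up 68.0448 (V=65.1730), down 44.1694 (V=89.0484). Price 72.2104; hedge Δ=-1.0000, bond B=131.8988.
  t=2,j=1: stock 91.9524 → up 104.8257 (V=28.3921), down 68.0448 (V=65.1730). Price 39.9464; hedge Δ=-1.0000, bond B=131.8988.
  t=2,j=2: stock 141.6564 → up 161.4883 (V=37.9553), down 104.8257 (V=28.3921). Price 34.5022; hedge Δ=0.1688, bond B=10.5943.
  t=1,j=0: stock 80.6600 → up 91.9524 (V=39.9464), down 59.6884 (V=72.2104). Price 49.9329; hedge Δ=-1.0000, bond B=130.5929.
  t=1,j=1: stock 124.2600 → up 141.6564 (V=34.5022), down 91.9524 (V=39.9464). Price 35.9125; hedge Δ=-0.1095, bond B=49.5230.
  t=0,j=0: stock 109.0000 → up 124.2600 (V=35.9125), down 80.6600 (V=49.9329). Price 40.0684; hedge Δ=-0.3216, bond B=75.1195.
Check: Δ(0,0)·S0 + B(0,0) = 40.0684 = V0.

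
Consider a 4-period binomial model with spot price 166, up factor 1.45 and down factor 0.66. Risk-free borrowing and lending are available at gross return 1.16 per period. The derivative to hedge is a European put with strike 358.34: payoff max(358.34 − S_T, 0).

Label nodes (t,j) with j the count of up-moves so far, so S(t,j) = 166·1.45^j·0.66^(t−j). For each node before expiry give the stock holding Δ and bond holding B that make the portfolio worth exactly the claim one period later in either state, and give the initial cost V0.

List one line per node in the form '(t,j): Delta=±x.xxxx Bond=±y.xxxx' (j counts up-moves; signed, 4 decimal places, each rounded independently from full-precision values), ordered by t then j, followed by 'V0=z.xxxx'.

(0,0): Delta=-0.5350 Bond=153.9860
(1,0): Delta=-1.0000 Bond=229.5733
(1,1): Delta=-0.4122 Bond=149.0731
(2,0): Delta=-1.0000 Bond=266.3050
(2,1): Delta=-1.0000 Bond=266.3050
(2,2): Delta=-0.2570 Bond=118.7642
(3,0): Delta=-1.0000 Bond=308.9138
(3,1): Delta=-1.0000 Bond=308.9138
(3,2): Delta=-1.0000 Bond=308.9138
(3,3): Delta=-0.0609 Bond=38.5010
V0=65.1822

Under the risk-neutral measure, an up-move has probability p* = (R−d)/(u−d) = 0.6329 and values discount at R = 1.16.
Terminal values V(4,·): V(4,0)=326.8419, V(4,1)=289.1397, V(4,2)=206.3091, V(4,3)=24.3326, V(4,4)=0.0000
  t=3,j=0: stock 47.7243 → up 69.2003 (V=289.1397), down 31.4981 (V=326.8419). Price 261.1895; hedge Δ=-1.0000, bond B=308.9138.
  t=3,j=1: stock 104.8489 → up 152.0309 (V=206.3091), down 69.2003 (V=289.1397). Price 204.0649; hedge Δ=-1.0000, bond B=308.9138.
  t=3,j=2: stock 230.3499 → up 334.0074 (V=24.3326), down 152.0309 (V=206.3091). Price 78.5639; hedge Δ=-1.0000, bond B=308.9138.
  t=3,j=3: stock 506.0718 → up 733.8040 (V=0.0000), down 334.0074 (V=24.3326). Price 7.7002; hedge Δ=-0.0609, bond B=38.5010.
  t=2,j=0: stock 72.3096 → up 104.8489 (V=204.0649), down 47.7243 (V=261.1895). Price 193.9954; hedge Δ=-1.0000, bond B=266.3050.
  t=2,j=1: stock 158.8620 → up 230.3499 (V=78.5639), down 104.8489 (V=204.0649). Price 107.4430; hedge Δ=-1.0000, bond B=266.3050.
  t=2,j=2: stock 349.0150 → up 506.0717 (V=7.7002), down 230.3499 (V=78.5639). Price 29.0633; hedge Δ=-0.2570, bond B=118.7642.
  t=1,j=0: stock 109.5600 → up 158.8620 (V=107.4430), down 72.3096 (V=193.9954). Price 120.0133; hedge Δ=-1.0000, bond B=229.5733.
  t=1,j=1: stock 240.7000 → up 349.0150 (V=29.0633), down 158.8620 (V=107.4430). Price 49.8583; hedge Δ=-0.4122, bond B=149.0731.
  t=0,j=0: stock 166.0000 → up 240.7000 (V=49.8583), down 109.5600 (V=120.0133). Price 65.1822; hedge Δ=-0.5350, bond B=153.9860.
Root portfolio cost Δ·166+B reproduces V0=65.1822.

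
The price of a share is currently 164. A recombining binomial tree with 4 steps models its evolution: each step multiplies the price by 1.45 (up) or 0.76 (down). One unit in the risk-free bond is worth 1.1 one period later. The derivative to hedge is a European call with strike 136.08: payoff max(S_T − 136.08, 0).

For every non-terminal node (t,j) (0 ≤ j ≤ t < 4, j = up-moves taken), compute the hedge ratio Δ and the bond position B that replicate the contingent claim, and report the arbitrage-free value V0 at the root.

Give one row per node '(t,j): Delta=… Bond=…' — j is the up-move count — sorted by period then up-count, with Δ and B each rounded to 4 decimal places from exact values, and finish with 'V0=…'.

(0,0): Delta=0.8769 Bond=-63.5126
(1,0): Delta=0.7249 Bond=-50.9201
(1,1): Delta=0.9589 Bond=-89.3647
(2,0): Delta=0.4323 Bond=-28.2954
(2,1): Delta=0.8828 Bond=-84.5441
(2,2): Delta=1.0000 Bond=-112.4628
(3,0): Delta=0.0000 Bond=0.0000
(3,1): Delta=0.6656 Bond=-63.1654
(3,2): Delta=1.0000 Bond=-123.7091
(3,3): Delta=1.0000 Bond=-123.7091
V0=80.3029

No-arbitrage ⇒ martingale measure with p* = (R−d)/(u−d) = 0.4928.
Terminal payoffs: V(4,0)=0.0000, V(4,1)=0.0000, V(4,2)=63.0823, V(4,3)=243.9006, V(4,4)=588.8830
Node (3,0) S=71.9921: V=(p*·0.0000+(1−p*)·0.0000)/1.1=0.0000; Δ=(0.0000−0.0000)/(104.3885−54.7140)=0.0000; B=V−Δ·S=0.0000
Node (3,1) S=137.3533: V=(p*·63.0823+(1−p*)·0.0000)/1.1=28.2582; Δ=(63.0823−0.0000)/(199.1623−104.3885)=0.6656; B=V−Δ·S=-63.1654
Node (3,2) S=262.0556: V=(p*·243.9006+(1−p*)·63.0823)/1.1=138.3465; Δ=(243.9006−63.0823)/(379.9806−199.1623)=1.0000; B=V−Δ·S=-123.7091
Node (3,3) S=499.9745: V=(p*·588.8830+(1−p*)·243.9006)/1.1=376.2654; Δ=(588.8830−243.9006)/(724.9630−379.9806)=1.0000; B=V−Δ·S=-123.7091
Node (2,0) S=94.7264: V=(p*·28.2582+(1−p*)·0.0000)/1.1=12.6585; Δ=(28.2582−0.0000)/(137.3533−71.9921)=0.4323; B=V−Δ·S=-28.2954
Node (2,1) S=180.7280: V=(p*·138.3465+(1−p*)·28.2582)/1.1=75.0042; Δ=(138.3465−28.2582)/(262.0556−137.3533)=0.8828; B=V−Δ·S=-84.5441
Node (2,2) S=344.8100: V=(p*·376.2654+(1−p*)·138.3465)/1.1=232.3472; Δ=(376.2654−138.3465)/(499.9745−262.0556)=1.0000; B=V−Δ·S=-112.4628
Node (1,0) S=124.6400: V=(p*·75.0042+(1−p*)·12.6585)/1.1=39.4360; Δ=(75.0042−12.6585)/(180.7280−94.7264)=0.7249; B=V−Δ·S=-50.9201
Node (1,1) S=237.8000: V=(p*·232.3472+(1−p*)·75.0042)/1.1=138.6687; Δ=(232.3472−75.0042)/(344.8100−180.7280)=0.9589; B=V−Δ·S=-89.3647
Node (0,0) S=164.0000: V=(p*·138.6687+(1−p*)·39.4360)/1.1=80.3029; Δ=(138.6687−39.4360)/(237.8000−124.6400)=0.8769; B=V−Δ·S=-63.5126
Self-financing check: at every node Δ·S+B equals the discounted successor values.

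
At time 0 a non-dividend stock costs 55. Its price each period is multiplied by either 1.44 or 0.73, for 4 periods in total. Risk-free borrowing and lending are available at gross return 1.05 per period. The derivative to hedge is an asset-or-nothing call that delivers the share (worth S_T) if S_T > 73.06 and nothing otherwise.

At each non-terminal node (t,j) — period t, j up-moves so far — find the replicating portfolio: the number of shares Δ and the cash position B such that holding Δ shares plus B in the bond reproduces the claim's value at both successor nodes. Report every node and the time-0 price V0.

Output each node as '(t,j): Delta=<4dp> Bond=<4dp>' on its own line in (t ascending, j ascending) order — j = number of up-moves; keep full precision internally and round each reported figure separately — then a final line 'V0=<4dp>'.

(0,0): Delta=1.1239 Bond=-33.9462
(1,0): Delta=0.7749 Bond=-21.6298
(1,1): Delta=1.3396 Bond=-52.7227
(2,0): Delta=0.0000 Bond=0.0000
(2,1): Delta=1.2536 Bond=-50.3907
(2,2): Delta=1.3926 Bond=-61.4137
(3,0): Delta=0.0000 Bond=0.0000
(3,1): Delta=0.0000 Bond=0.0000
(3,2): Delta=2.0282 Bond=-117.3946
(3,3): Delta=1.0000 Bond=0.0000
V0=27.8690

The replicating-portfolio and risk-neutral prices coincide; use p* = (1.05−0.73)/(1.44−0.73) = 0.4507 for the latter.
Payoff layer (t=4): V(4,0)=0.0000, V(4,1)=0.0000, V(4,2)=0.0000, V(4,3)=119.8873, V(4,4)=236.4899
  t=3,j=0: stock 21.3959 → up 30.8101 (V=0.0000), down 15.6190 (V=0.0000). Price 0.0000; hedge Δ=0.0000, bond B=0.0000.
  t=3,j=1: stock 42.2057 → up 60.7762 (V=0.0000), down 30.8101 (V=0.0000). Price 0.0000; hedge Δ=0.0000, bond B=0.0000.
  t=3,j=2: stock 83.2550 → up 119.8873 (V=119.8873), down 60.7762 (V=0.0000). Price 51.4607; hedge Δ=2.0282, bond B=-117.3946.
  t=3,j=3: stock 164.2291 → up 236.4899 (V=236.4899), down 119.8873 (V=119.8873). Price 164.2291; hedge Δ=1.0000, bond B=0.0000.
  t=2,j=0: stock 29.3095 → up 42.2057 (V=0.0000), down 21.3959 (V=0.0000). Price 0.0000; hedge Δ=0.0000, bond B=0.0000.
  t=2,j=1: stock 57.8160 → up 83.2550 (V=51.4607), down 42.2057 (V=0.0000). Price 22.0891; hedge Δ=1.2536, bond B=-50.3907.
  t=2,j=2: stock 114.0480 → up 164.2291 (V=164.2291), down 83.2550 (V=51.4607). Price 97.4151; hedge Δ=1.3926, bond B=-61.4137.
  t=1,j=0: stock 40.1500 → up 57.8160 (V=22.0891), down 29.3095 (V=0.0000). Price 9.4816; hedge Δ=0.7749, bond B=-21.6298.
  t=1,j=1: stock 79.2000 → up 114.0480 (V=97.4151), down 57.8160 (V=22.0891). Price 53.3703; hedge Δ=1.3396, bond B=-52.7227.
  t=0,j=0: stock 55.0000 → up 79.2000 (V=53.3703), down 40.1500 (V=9.4816). Price 27.8690; hedge Δ=1.1239, bond B=-33.9462.
Check: Δ(0,0)·S0 + B(0,0) = 27.8690 = V0.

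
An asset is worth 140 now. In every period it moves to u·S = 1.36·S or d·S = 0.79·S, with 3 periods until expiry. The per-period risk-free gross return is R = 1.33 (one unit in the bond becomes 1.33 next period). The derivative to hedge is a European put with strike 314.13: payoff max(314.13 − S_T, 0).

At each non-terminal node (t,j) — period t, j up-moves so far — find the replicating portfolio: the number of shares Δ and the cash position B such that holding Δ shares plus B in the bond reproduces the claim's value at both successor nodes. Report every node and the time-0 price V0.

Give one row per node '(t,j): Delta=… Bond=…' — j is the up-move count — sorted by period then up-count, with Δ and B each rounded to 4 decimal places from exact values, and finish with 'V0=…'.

(0,0): Delta=-0.7582 Bond=113.4128
(1,0): Delta=-1.0000 Bond=177.5849
(1,1): Delta=-0.7504 Bond=149.3532
(2,0): Delta=-1.0000 Bond=236.1880
(2,1): Delta=-1.0000 Bond=236.1880
(2,2): Delta=-0.7423 Bond=196.5537
V0=7.2684

The replicating-portfolio and risk-neutral prices coincide; use p* = (1.33−0.79)/(1.36−0.79) = 0.9474 for the latter.
At expiry t=3: V(3,0)=245.1045, V(3,1)=195.3014, V(3,2)=109.5642, V(3,3)=0.0000
  t=2,j=0: stock 87.3740 → up 118.8286 (V=195.3014), down 69.0255 (V=245.1045). Price 148.8140; hedge Δ=-1.0000, bond B=236.1880.
  t=2,j=1: stock 150.4160 → up 204.5658 (V=109.5642), down 118.8286 (V=195.3014). Price 85.7720; hedge Δ=-1.0000, bond B=236.1880.
  t=2,j=2: stock 258.9440 → up 352.1638 (V=0.0000), down 204.5658 (V=109.5642). Price 4.3357; hedge Δ=-0.7423, bond B=196.5537.
  t=1,j=0: stock 110.6000 → up 150.4160 (V=85.7720), down 87.3740 (V=148.8140). Price 66.9849; hedge Δ=-1.0000, bond B=177.5849.
  t=1,j=1: stock 190.4000 → up 258.9440 (V=4.3357), down 150.4160 (V=85.7720). Price 6.4826; hedge Δ=-0.7504, bond B=149.3532.
  t=0,j=0: stock 140.0000 → up 190.4000 (V=6.4826), down 110.6000 (V=66.9849). Price 7.2684; hedge Δ=-0.7582, bond B=113.4128.
Check: Δ(0,0)·S0 + B(0,0) = 7.2684 = V0.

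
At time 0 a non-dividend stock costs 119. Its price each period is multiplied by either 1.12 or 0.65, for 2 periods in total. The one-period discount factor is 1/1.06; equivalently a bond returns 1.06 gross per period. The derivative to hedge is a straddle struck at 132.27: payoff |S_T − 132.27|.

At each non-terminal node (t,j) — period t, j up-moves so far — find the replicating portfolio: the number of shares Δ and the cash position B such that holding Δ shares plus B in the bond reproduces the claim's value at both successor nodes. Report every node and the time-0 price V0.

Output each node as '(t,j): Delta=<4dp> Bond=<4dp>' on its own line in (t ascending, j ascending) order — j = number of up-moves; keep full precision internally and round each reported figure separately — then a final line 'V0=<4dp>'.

No-arbitrage ⇒ martingale measure with p* = (R−d)/(u−d) = 0.8723.
Terminal payoffs: V(2,0)=81.9925, V(2,1)=45.6380, V(2,2)=17.0036
(1,0): S=77.3500. Δ = (V_up−V_dn)/(S_up−S_dn) = (45.6380−81.9925)/(86.6320−50.2775) = -1.0000. V = [p*·45.6380 + (1−p*)·81.9925]/1.06 = 47.4330. B = V − Δ·S = 124.7830.
(1,1): S=133.2800. Δ = (V_up−V_dn)/(S_up−S_dn) = (17.0036−45.6380)/(149.2736−86.6320) = -0.4571. V = [p*·17.0036 + (1−p*)·45.6380]/1.06 = 19.4897. B = V − Δ·S = 80.4139.
(0,0): S=119.0000. Δ = (V_up−V_dn)/(S_up−S_dn) = (19.4897−47.4330)/(133.2800−77.3500) = -0.4996. V = [p*·19.4897 + (1−p*)·47.4330]/1.06 = 21.7518. B = V − Δ·S = 81.2057.
The time-0 hedge costs 21.7518, which is the no-arbitrage price.

(0,0): Delta=-0.4996 Bond=81.2057
(1,0): Delta=-1.0000 Bond=124.7830
(1,1): Delta=-0.4571 Bond=80.4139
V0=21.7518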